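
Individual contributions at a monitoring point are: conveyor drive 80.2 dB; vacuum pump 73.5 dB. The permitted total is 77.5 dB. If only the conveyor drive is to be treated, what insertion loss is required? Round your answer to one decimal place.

The untreated sources together contribute 10^(73.5/10) = 2.239e+07, i.e. 73.50 dB.
To meet 77.5 dB overall, the treated conveyor drive may contribute at most 10^(77.5/10) − 2.239e+07 = 3.385e+07, i.e. 75.30 dB.
Required insertion loss = 80.2 − 75.30 = 4.90 dB.

4.9 dB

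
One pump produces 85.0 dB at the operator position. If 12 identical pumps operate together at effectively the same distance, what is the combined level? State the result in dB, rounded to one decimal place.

95.8 dB

With 12 equal, uncorrelated contributions the intensity is 12× that of one unit, giving a rise of 10·log₁₀ 12.
L_total = 85.0 + 10·log₁₀(12) = 85.0 + 10.792 = 95.79 dB.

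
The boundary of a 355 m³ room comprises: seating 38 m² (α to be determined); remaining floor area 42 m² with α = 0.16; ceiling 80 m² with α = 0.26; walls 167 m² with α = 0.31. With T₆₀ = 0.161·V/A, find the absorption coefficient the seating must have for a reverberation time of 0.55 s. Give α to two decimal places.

A = 0.161·V/T₆₀ = 0.161·355/0.55 = 103.92 m² sabins.
Absorption from the other surfaces = 42·0.16 + 80·0.26 + 167·0.31 = 79.29 m², so the seating must supply 24.63 m² over 38 m².
α = 24.63/38 = 0.648.

0.65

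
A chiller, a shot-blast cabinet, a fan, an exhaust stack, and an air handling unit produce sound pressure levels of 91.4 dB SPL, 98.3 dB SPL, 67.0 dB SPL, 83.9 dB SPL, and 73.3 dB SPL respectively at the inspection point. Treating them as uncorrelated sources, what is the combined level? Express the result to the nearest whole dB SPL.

Incoherent sources combine by intensity addition: L_total = 10·log₁₀(Σ 10^(L_i/10)).
Σ 10^(L/10) = 10^(91.4/10) + 10^(98.3/10) + 10^(67.0/10) + 10^(83.9/10) + 10^(73.3/10) = 8.413e+09.
L_total = 10·log₁₀(8.413e+09) = 99.25 dB SPL.

99 dB SPL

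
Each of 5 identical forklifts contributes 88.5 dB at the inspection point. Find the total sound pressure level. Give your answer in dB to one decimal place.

N identical incoherent sources raise the level by 10·log₁₀ N.
L_total = 88.5 + 10·log₁₀(5) = 88.5 + 6.990 = 95.49 dB.

95.5 dB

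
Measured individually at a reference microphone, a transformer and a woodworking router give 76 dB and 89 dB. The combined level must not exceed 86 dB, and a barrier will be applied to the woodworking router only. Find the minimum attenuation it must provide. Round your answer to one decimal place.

Fixed contribution from the other source: Σ 10^(L/10) = 10^(76/10) = 3.981e+07 (76.00 dB).
To meet 86 dB overall, the treated woodworking router may contribute at most 10^(86/10) − 3.981e+07 = 3.583e+08, i.e. 85.54 dB.
So the woodworking router must be reduced from 89 to 85.54 dB: IL = 3.46 dB.

3.5 dB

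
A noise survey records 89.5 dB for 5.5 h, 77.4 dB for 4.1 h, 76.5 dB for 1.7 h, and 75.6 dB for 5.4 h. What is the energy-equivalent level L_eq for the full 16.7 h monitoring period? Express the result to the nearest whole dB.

Weight each interval's intensity by its duration and average over T = 16.7 h:
Σ tᵢ·10^(Lᵢ/10) = 5.5·10^(89.5/10) + 4.1·10^(77.4/10) + 1.7·10^(76.5/10) + 5.4·10^(75.6/10) = 5.399e+09.
L_eq = 10·log₁₀(5.399e+09/16.7) = 85.10 dB.

85 dB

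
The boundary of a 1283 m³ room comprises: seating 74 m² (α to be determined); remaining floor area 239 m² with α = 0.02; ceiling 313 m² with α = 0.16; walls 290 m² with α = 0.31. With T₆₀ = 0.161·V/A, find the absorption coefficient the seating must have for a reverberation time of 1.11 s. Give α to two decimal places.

0.56

From T₆₀ = 0.161·V/A, the target T₆₀ = 1.11 s needs A = 0.161·1283/1.11 = 186.09 m².
Absorption from the other surfaces = 239·0.02 + 313·0.16 + 290·0.31 = 144.76 m², so the seating must supply 41.33 m² over 74 m².
α = 41.33/74 = 0.559.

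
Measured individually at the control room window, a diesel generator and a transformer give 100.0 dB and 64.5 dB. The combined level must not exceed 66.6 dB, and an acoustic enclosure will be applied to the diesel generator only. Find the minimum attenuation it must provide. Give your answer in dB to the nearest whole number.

38 dB

Everything except the diesel generator sums to 10^(64.5/10) = 2.818e+06 in linear terms, 64.50 dB.
To meet 66.6 dB overall, the treated diesel generator may contribute at most 10^(66.6/10) − 2.818e+06 = 1.752e+06, i.e. 62.44 dB.
Required insertion loss = 100.0 − 62.44 = 37.56 dB.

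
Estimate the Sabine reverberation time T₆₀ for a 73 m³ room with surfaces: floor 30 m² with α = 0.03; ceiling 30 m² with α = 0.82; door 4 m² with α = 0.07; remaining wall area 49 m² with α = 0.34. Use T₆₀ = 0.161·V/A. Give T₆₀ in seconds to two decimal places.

Summing Sᵢαᵢ: 30·0.03 + 30·0.82 + 4·0.07 + 49·0.34 = 42.44 m².
T₆₀ = 0.161 × 73 / 42.44 = 0.277 s.

0.28 s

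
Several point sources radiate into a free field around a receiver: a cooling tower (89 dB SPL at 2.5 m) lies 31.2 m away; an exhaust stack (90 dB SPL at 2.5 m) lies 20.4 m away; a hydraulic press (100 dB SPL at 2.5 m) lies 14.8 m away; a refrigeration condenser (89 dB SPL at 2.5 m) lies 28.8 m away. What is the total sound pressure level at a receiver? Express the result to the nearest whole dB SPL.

Apply inverse-square spreading to bring every level to the receiver, then sum 10^(L/10).
cooling tower: 89 − 20·log₁₀(31.2/2.5) = 89 − 21.92 = 67.08 dB SPL.
exhaust stack: 90 − 20·log₁₀(20.4/2.5) = 90 − 18.23 = 71.77 dB SPL.
hydraulic press: 100 − 20·log₁₀(14.8/2.5) = 100 − 15.45 = 84.55 dB SPL.
refrigeration condenser: 89 − 20·log₁₀(28.8/2.5) = 89 − 21.23 = 67.77 dB SPL.
Σ 10^(L/10) = 3.114e+08 → L_total = 10·log₁₀(3.114e+08) = 84.93 dB SPL.

85 dB SPL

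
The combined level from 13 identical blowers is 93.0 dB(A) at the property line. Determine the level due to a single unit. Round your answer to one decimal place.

81.9 dB(A)

Dividing the total intensity by 13 lowers the level by 10·log₁₀ 13 = 11.139 dB: L₁ = 93.0 − 11.139.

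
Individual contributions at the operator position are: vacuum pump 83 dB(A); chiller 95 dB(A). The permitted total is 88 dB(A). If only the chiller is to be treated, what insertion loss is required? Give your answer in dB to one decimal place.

Fixed contribution from the other source: Σ 10^(L/10) = 10^(83/10) = 1.995e+08 (83.00 dB(A)).
To meet 88 dB(A) overall, the treated chiller may contribute at most 10^(88/10) − 1.995e+08 = 4.314e+08, i.e. 86.35 dB(A).
Required insertion loss = 95 − 86.35 = 8.65 dB.

8.7 dB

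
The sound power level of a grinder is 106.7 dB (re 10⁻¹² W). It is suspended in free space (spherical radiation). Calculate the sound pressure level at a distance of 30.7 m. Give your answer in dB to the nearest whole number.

66 dB

Free-field spherical radiation: L_p = L_w − 10·log₁₀(4π·r²), r = 30.7 m.
4π·r² = 1.184e+04 m², 10·log₁₀ of that is 40.735 dB.
L_p = 106.7 − 40.735 = 65.97 dB.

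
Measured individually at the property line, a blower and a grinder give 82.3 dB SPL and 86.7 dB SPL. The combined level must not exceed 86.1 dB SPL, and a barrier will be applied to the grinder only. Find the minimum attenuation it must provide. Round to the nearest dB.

3 dB

Everything except the grinder sums to 10^(82.3/10) = 1.698e+08 in linear terms, 82.30 dB SPL.
The limit corresponds to 10^(86.1/10) = 4.074e+08; subtracting the fixed part leaves 2.376e+08 for the grinder, i.e. 83.76 dB SPL.
So the grinder must be reduced from 86.7 to 83.76 dB SPL: IL = 2.94 dB.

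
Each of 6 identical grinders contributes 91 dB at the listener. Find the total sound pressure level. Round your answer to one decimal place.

98.8 dB

With 6 equal, uncorrelated contributions the intensity is 6× that of one unit, giving a rise of 10·log₁₀ 6.
L_total = 91 + 10·log₁₀(6) = 91 + 7.782 = 98.78 dB.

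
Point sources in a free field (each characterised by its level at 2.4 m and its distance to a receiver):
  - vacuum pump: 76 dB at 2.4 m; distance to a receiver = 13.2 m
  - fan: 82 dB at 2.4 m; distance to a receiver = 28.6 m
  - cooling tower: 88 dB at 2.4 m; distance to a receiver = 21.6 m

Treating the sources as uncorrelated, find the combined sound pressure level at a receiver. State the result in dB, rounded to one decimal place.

70.1 dB

Apply inverse-square spreading to bring every level to the receiver, then sum 10^(L/10).
vacuum pump: 76 − 20·log₁₀(13.2/2.4) = 76 − 14.81 = 61.19 dB.
fan: 82 − 20·log₁₀(28.6/2.4) = 82 − 21.52 = 60.48 dB.
cooling tower: 88 − 20·log₁₀(21.6/2.4) = 88 − 19.08 = 68.92 dB.
Σ 10^(L/10) = 1.022e+07 → L_total = 10·log₁₀(1.022e+07) = 70.10 dB.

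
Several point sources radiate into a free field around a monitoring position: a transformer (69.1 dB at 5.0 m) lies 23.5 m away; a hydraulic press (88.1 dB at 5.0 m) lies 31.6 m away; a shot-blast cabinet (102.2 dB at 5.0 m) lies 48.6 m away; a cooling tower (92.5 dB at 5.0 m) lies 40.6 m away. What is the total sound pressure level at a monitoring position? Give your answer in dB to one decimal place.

83.4 dB

Propagate each source to the receiver with L = L_ref − 20·log₁₀(r/r_ref), then add intensities.
transformer: 69.1 − 20·log₁₀(23.5/5.0) = 69.1 − 13.44 = 55.66 dB.
hydraulic press: 88.1 − 20·log₁₀(31.6/5.0) = 88.1 − 16.01 = 72.09 dB.
shot-blast cabinet: 102.2 − 20·log₁₀(48.6/5.0) = 102.2 − 19.75 = 82.45 dB.
cooling tower: 92.5 − 20·log₁₀(40.6/5.0) = 92.5 − 18.19 = 74.31 dB.
Σ 10^(L/10) = 2.192e+08 → L_total = 10·log₁₀(2.192e+08) = 83.41 dB.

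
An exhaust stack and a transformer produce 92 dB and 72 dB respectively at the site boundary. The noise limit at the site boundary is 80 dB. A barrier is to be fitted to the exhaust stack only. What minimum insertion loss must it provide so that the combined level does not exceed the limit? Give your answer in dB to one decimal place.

12.7 dB

The untreated sources together contribute 10^(72/10) = 1.585e+07, i.e. 72.00 dB.
To meet 80 dB overall, the treated exhaust stack may contribute at most 10^(80/10) − 1.585e+07 = 8.415e+07, i.e. 79.25 dB.
So the exhaust stack must be reduced from 92 to 79.25 dB: IL = 12.75 dB.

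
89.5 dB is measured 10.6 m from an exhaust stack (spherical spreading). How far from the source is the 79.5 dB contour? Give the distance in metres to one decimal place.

Point-source spreading drops the level by 20·log₁₀(r₂/r₁); inverting, r₂/r₁ = 10^(ΔL/20).
r₂ = 10.6·10^((89.5−79.5)/20) = 10.6·10^(10.0/20) = 33.52 m.

33.5 m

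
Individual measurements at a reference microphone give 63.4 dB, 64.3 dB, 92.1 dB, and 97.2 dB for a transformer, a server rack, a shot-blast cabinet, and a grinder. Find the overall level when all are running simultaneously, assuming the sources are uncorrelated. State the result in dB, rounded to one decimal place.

98.4 dB

Incoherent sources combine by intensity addition: L_total = 10·log₁₀(Σ 10^(L_i/10)).
Σ 10^(L/10) = 10^(63.4/10) + 10^(64.3/10) + 10^(92.1/10) + 10^(97.2/10) = 6.875e+09.
L_total = 10·log₁₀(6.875e+09) = 98.37 dB.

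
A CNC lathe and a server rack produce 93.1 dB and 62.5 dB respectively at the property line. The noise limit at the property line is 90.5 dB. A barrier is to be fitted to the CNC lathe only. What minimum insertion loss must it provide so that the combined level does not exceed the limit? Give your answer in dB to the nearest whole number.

The untreated sources together contribute 10^(62.5/10) = 1.778e+06, i.e. 62.50 dB.
To meet 90.5 dB overall, the treated CNC lathe may contribute at most 10^(90.5/10) − 1.778e+06 = 1.120e+09, i.e. 90.49 dB.
So the CNC lathe must be reduced from 93.1 to 90.49 dB: IL = 2.61 dB.

3 dB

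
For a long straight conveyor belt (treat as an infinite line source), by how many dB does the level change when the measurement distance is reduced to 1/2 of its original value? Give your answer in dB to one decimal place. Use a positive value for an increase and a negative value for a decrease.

Line-source spreading: ΔL = −10·log₁₀(r₂/r₁).
ΔL = −10·log₁₀(0.5) = +3.01 dB.

+3.0 dB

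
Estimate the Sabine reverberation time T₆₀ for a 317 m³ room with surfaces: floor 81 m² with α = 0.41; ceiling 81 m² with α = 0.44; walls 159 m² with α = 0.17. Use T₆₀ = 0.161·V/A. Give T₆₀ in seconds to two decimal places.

0.53 s

A = Σ Sᵢαᵢ = 81·0.41 + 81·0.44 + 159·0.17 = 95.88 m².
T₆₀ = 0.161·V/A = 0.161·317/95.88 = 0.532 s.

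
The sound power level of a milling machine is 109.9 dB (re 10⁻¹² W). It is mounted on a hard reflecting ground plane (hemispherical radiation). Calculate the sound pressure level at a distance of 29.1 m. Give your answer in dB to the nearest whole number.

Free-field hemispherical radiation: L_p = L_w − 10·log₁₀(2π·r²), r = 29.1 m.
2π·r² = 5321 m², 10·log₁₀ of that is 37.260 dB.
L_p = 109.9 − 37.260 = 72.64 dB.

73 dB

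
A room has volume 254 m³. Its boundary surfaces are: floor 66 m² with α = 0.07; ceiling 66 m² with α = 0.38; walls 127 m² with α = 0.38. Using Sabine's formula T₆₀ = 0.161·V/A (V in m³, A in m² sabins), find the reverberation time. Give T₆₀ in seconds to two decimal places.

0.52 s

Total absorption A = 66·0.07 + 66·0.38 + 127·0.38 = 77.96 m² sabins.
T₆₀ = 0.161·V/A = 0.161·254/77.96 = 0.525 s.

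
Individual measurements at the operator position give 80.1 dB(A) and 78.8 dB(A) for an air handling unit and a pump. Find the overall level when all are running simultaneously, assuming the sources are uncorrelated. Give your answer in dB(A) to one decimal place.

82.5 dB(A)

For uncorrelated sources the intensities add, so convert each level to linear form, sum, and take 10·log₁₀ of the total.
Σ 10^(L/10) = 10^(80.1/10) + 10^(78.8/10) = 1.782e+08.
L_total = 10·log₁₀(1.782e+08) = 82.51 dB(A).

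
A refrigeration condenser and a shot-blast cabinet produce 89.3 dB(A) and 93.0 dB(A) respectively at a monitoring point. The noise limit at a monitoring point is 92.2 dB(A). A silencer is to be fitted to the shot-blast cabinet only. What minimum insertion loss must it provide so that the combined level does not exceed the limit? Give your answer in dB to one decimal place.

3.9 dB

Everything except the shot-blast cabinet sums to 10^(89.3/10) = 8.511e+08 in linear terms, 89.30 dB(A).
To meet 92.2 dB(A) overall, the treated shot-blast cabinet may contribute at most 10^(92.2/10) − 8.511e+08 = 8.084e+08, i.e. 89.08 dB(A).
Required insertion loss = 93.0 − 89.08 = 3.92 dB.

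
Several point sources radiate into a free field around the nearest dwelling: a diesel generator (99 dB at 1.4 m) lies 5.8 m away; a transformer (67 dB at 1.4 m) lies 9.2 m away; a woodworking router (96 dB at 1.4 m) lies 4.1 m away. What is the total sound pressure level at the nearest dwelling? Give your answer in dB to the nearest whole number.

First find each source's level at the receiver (point-source: −20·log₁₀(r/r_ref)), then combine on an intensity basis.
diesel generator: 99 − 20·log₁₀(5.8/1.4) = 99 − 12.35 = 86.65 dB.
transformer: 67 − 20·log₁₀(9.2/1.4) = 67 − 16.35 = 50.65 dB.
woodworking router: 96 − 20·log₁₀(4.1/1.4) = 96 − 9.33 = 86.67 dB.
Σ 10^(L/10) = 9.271e+08 → L_total = 10·log₁₀(9.271e+08) = 89.67 dB.

90 dB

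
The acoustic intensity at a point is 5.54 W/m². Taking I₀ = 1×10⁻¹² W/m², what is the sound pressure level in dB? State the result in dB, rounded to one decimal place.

127.4 dB

Dividing by I₀ shifts the exponent by 12: I/I₀ = 5.54×10^12.
L = 10·(0.7435 + 12) = 127.44 dB.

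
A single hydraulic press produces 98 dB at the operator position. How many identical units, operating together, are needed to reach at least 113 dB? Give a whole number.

N identical sources give L₁ + 10·log₁₀ N, so require 10·log₁₀ N ≥ 113 − 98 = 15.0 dB.
N ≥ 10^(15.0/10) = 31.623, so N = 32.

32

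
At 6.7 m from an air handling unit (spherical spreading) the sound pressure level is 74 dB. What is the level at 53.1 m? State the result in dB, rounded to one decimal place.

56.0 dB

Spherical spreading from a point source gives a 20·log₁₀(r₂/r₁) drop.
L₂ = 74 − 20·log₁₀(53.1/6.7) = 74 − 17.980 = 56.02 dB.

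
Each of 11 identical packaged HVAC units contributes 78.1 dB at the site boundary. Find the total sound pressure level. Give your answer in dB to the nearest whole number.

89 dB

N identical incoherent sources raise the level by 10·log₁₀ N.
L_total = 78.1 + 10·log₁₀(11) = 78.1 + 10.414 = 88.51 dB.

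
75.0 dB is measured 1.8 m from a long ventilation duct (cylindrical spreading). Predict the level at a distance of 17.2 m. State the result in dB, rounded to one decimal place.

For a line source, L₂ = L₁ − 10·log₁₀(r₂/r₁).
L₂ = 75.0 − 10·log₁₀(17.2/1.8) = 75.0 − 9.803 = 65.20 dB.

65.2 dB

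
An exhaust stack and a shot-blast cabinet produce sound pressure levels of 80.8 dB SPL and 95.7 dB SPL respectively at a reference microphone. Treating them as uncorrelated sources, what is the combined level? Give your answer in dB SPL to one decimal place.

Incoherent sources combine by intensity addition: L_total = 10·log₁₀(Σ 10^(L_i/10)).
Σ 10^(L/10) = 10^(80.8/10) + 10^(95.7/10) = 3.836e+09.
L_total = 10·log₁₀(3.836e+09) = 95.84 dB SPL.

95.8 dB SPL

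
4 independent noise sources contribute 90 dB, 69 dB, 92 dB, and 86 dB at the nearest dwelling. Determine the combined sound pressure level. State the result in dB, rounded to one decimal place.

Incoherent sources combine by intensity addition: L_total = 10·log₁₀(Σ 10^(L_i/10)).
Σ 10^(L/10) = 10^(90/10) + 10^(69/10) + 10^(92/10) + 10^(86/10) = 2.991e+09.
L_total = 10·log₁₀(2.991e+09) = 94.76 dB.

94.8 dB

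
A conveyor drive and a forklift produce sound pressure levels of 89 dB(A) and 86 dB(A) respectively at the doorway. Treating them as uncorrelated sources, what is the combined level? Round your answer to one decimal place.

90.8 dB(A)

Incoherent sources combine by intensity addition: L_total = 10·log₁₀(Σ 10^(L_i/10)).
Σ 10^(L/10) = 10^(89/10) + 10^(86/10) = 1.192e+09.
L_total = 10·log₁₀(1.192e+09) = 90.76 dB(A).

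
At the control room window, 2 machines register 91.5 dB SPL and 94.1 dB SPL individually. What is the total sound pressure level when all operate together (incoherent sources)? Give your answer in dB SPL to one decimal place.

Incoherent sources combine by intensity addition: L_total = 10·log₁₀(Σ 10^(L_i/10)).
Σ 10^(L/10) = 10^(91.5/10) + 10^(94.1/10) = 3.983e+09.
L_total = 10·log₁₀(3.983e+09) = 96.00 dB SPL.

96.0 dB SPL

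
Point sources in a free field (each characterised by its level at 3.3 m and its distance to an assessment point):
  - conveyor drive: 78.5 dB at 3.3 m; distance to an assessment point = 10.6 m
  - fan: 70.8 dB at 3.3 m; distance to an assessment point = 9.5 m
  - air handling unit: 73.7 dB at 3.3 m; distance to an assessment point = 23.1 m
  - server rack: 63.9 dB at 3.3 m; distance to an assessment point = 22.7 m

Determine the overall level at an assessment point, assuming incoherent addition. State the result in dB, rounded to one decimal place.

Apply inverse-square spreading to bring every level to the receiver, then sum 10^(L/10).
conveyor drive: 78.5 − 20·log₁₀(10.6/3.3) = 78.5 − 10.14 = 68.36 dB.
fan: 70.8 − 20·log₁₀(9.5/3.3) = 70.8 − 9.18 = 61.62 dB.
air handling unit: 73.7 − 20·log₁₀(23.1/3.3) = 73.7 − 16.90 = 56.80 dB.
server rack: 63.9 − 20·log₁₀(22.7/3.3) = 63.9 − 16.75 = 47.15 dB.
Σ 10^(L/10) = 8.842e+06 → L_total = 10·log₁₀(8.842e+06) = 69.47 dB.

69.5 dB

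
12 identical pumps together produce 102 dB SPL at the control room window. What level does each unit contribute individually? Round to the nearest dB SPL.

91 dB SPL

Dividing the total intensity by 12 lowers the level by 10·log₁₀ 12 = 10.792 dB: L₁ = 102 − 10.792.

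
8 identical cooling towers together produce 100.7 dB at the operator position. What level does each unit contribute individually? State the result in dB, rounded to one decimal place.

Dividing the total intensity by 8 lowers the level by 10·log₁₀ 8 = 9.031 dB: L₁ = 100.7 − 9.031.

91.7 dB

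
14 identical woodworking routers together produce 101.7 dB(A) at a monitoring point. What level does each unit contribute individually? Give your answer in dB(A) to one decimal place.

Dividing the total intensity by 14 lowers the level by 10·log₁₀ 14 = 11.461 dB: L₁ = 101.7 − 11.461.

90.2 dB(A)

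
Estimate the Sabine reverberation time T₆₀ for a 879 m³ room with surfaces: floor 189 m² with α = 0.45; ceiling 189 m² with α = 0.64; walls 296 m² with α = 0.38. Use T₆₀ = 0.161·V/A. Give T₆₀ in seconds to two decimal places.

Total absorption A = 189·0.45 + 189·0.64 + 296·0.38 = 318.49 m² sabins.
T₆₀ = 0.161·V/A = 0.161·879/318.49 = 0.444 s.

0.44 s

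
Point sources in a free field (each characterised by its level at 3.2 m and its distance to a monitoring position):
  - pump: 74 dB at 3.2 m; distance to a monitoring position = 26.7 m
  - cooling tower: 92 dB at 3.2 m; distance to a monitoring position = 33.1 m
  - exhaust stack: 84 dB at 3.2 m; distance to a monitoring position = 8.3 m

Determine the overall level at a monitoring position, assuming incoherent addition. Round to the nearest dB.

Apply inverse-square spreading to bring every level to the receiver, then sum 10^(L/10).
pump: 74 − 20·log₁₀(26.7/3.2) = 74 − 18.43 = 55.57 dB.
cooling tower: 92 − 20·log₁₀(33.1/3.2) = 92 − 20.29 = 71.71 dB.
exhaust stack: 84 − 20·log₁₀(8.3/3.2) = 84 − 8.28 = 75.72 dB.
Σ 10^(L/10) = 5.251e+07 → L_total = 10·log₁₀(5.251e+07) = 77.20 dB.

77 dB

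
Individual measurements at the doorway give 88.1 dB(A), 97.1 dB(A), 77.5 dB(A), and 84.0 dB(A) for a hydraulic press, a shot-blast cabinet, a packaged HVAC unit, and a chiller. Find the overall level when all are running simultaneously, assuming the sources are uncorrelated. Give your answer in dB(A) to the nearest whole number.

For uncorrelated sources the intensities add, so convert each level to linear form, sum, and take 10·log₁₀ of the total.
Σ 10^(L/10) = 10^(88.1/10) + 10^(97.1/10) + 10^(77.5/10) + 10^(84.0/10) = 6.082e+09.
L_total = 10·log₁₀(6.082e+09) = 97.84 dB(A).

98 dB(A)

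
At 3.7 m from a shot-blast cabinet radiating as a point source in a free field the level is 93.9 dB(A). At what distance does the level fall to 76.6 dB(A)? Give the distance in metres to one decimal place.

27.1 m

Point-source spreading drops the level by 20·log₁₀(r₂/r₁); inverting, r₂/r₁ = 10^(ΔL/20).
r₂ = 3.7·10^((93.9−76.6)/20) = 3.7·10^(17.3/20) = 27.11 m.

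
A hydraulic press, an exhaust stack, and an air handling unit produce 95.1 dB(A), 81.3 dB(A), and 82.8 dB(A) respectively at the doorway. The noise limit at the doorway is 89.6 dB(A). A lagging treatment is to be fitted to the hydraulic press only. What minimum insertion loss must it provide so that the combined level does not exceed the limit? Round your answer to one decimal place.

Everything except the hydraulic press sums to 10^(81.3/10) + 10^(82.8/10) = 3.254e+08 in linear terms, 85.12 dB(A).
The limit corresponds to 10^(89.6/10) = 9.120e+08; subtracting the fixed part leaves 5.866e+08 for the hydraulic press, i.e. 87.68 dB(A).
So the hydraulic press must be reduced from 95.1 to 87.68 dB(A): IL = 7.42 dB.

7.4 dB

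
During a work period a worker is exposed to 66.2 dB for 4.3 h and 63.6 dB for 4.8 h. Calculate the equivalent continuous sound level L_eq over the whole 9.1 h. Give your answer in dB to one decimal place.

65.0 dB

Weight each interval's intensity by its duration and average over T = 9.1 h:
Σ tᵢ·10^(Lᵢ/10) = 4.3·10^(66.2/10) + 4.8·10^(63.6/10) = 2.892e+07.
L_eq = 10·log₁₀(2.892e+07/9.1) = 65.02 dB.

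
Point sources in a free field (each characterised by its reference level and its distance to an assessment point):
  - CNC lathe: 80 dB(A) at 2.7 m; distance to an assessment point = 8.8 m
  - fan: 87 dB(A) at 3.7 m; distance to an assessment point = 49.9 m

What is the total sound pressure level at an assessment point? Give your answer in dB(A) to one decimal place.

Propagate each source to the receiver with L = L_ref − 20·log₁₀(r/r_ref), then add intensities.
CNC lathe: 80 − 20·log₁₀(8.8/2.7) = 80 − 10.26 = 69.74 dB(A).
fan: 87 − 20·log₁₀(49.9/3.7) = 87 − 22.60 = 64.40 dB(A).
Σ 10^(L/10) = 1.217e+07 → L_total = 10·log₁₀(1.217e+07) = 70.85 dB(A).

70.9 dB(A)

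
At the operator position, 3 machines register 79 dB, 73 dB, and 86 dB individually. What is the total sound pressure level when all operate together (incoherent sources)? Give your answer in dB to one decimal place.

For uncorrelated sources the intensities add, so convert each level to linear form, sum, and take 10·log₁₀ of the total.
Σ 10^(L/10) = 10^(79/10) + 10^(73/10) + 10^(86/10) = 4.975e+08.
L_total = 10·log₁₀(4.975e+08) = 86.97 dB.

87.0 dB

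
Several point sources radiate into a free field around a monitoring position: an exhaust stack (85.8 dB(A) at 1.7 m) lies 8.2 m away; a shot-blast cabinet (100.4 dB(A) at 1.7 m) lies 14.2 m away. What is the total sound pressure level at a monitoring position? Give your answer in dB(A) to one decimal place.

82.4 dB(A)

Apply inverse-square spreading to bring every level to the receiver, then sum 10^(L/10).
exhaust stack: 85.8 − 20·log₁₀(8.2/1.7) = 85.8 − 13.67 = 72.13 dB(A).
shot-blast cabinet: 100.4 − 20·log₁₀(14.2/1.7) = 100.4 − 18.44 = 81.96 dB(A).
Σ 10^(L/10) = 1.735e+08 → L_total = 10·log₁₀(1.735e+08) = 82.39 dB(A).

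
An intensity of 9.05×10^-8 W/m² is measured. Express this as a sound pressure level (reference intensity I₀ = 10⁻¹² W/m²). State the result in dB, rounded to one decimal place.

49.6 dB

Dividing by I₀ shifts the exponent by 12: I/I₀ = 9.05×10^4.
L = 10·(0.9566 + 4) = 49.57 dB.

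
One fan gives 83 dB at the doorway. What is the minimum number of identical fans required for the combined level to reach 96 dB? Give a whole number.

N identical sources give L₁ + 10·log₁₀ N, so require 10·log₁₀ N ≥ 96 − 83 = 13.0 dB.
N ≥ 10^(13.0/10) = 19.953, so N = 20.

20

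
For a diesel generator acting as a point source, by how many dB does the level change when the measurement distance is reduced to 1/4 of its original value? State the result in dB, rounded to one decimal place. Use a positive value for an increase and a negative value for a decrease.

A point source loses 6 dB per doubling of distance; generally ΔL = −20·log₁₀(r₂/r₁).
ΔL = −20·log₁₀(0.25) = +12.04 dB.

+12.0 dB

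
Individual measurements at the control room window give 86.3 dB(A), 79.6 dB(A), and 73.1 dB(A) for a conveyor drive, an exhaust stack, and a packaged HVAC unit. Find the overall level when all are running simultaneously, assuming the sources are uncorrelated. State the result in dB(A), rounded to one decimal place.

For uncorrelated sources the intensities add, so convert each level to linear form, sum, and take 10·log₁₀ of the total.
Σ 10^(L/10) = 10^(86.3/10) + 10^(79.6/10) + 10^(73.1/10) = 5.382e+08.
L_total = 10·log₁₀(5.382e+08) = 87.31 dB(A).

87.3 dB(A)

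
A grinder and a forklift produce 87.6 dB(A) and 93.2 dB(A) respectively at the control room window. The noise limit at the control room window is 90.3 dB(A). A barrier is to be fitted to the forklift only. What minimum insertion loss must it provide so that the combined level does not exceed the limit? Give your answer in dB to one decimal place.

6.2 dB

Everything except the forklift sums to 10^(87.6/10) = 5.754e+08 in linear terms, 87.60 dB(A).
To meet 90.3 dB(A) overall, the treated forklift may contribute at most 10^(90.3/10) − 5.754e+08 = 4.961e+08, i.e. 86.96 dB(A).
So the forklift must be reduced from 93.2 to 86.96 dB(A): IL = 6.24 dB.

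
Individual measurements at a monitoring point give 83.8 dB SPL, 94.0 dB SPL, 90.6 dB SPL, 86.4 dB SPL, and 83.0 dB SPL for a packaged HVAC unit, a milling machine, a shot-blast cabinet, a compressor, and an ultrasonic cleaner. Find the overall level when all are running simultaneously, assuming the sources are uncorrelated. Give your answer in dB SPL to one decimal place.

96.6 dB SPL

Incoherent sources combine by intensity addition: L_total = 10·log₁₀(Σ 10^(L_i/10)).
Σ 10^(L/10) = 10^(83.8/10) + 10^(94.0/10) + 10^(90.6/10) + 10^(86.4/10) + 10^(83.0/10) = 4.536e+09.
L_total = 10·log₁₀(4.536e+09) = 96.57 dB SPL.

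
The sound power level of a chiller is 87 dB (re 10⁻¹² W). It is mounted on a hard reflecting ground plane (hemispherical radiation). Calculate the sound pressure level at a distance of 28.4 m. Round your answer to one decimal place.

50.0 dB

L_p = L_w − 10·log₁₀(2π·r²) with r = 28.4 m.
2π·r² = 5068 m², 10·log₁₀ of that is 37.048 dB.
L_p = 87 − 37.048 = 49.95 dB.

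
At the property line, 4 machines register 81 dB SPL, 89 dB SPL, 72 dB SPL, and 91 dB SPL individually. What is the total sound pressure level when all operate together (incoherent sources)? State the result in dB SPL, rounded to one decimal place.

Incoherent sources combine by intensity addition: L_total = 10·log₁₀(Σ 10^(L_i/10)).
Σ 10^(L/10) = 10^(81/10) + 10^(89/10) + 10^(72/10) + 10^(91/10) = 2.195e+09.
L_total = 10·log₁₀(2.195e+09) = 93.41 dB SPL.

93.4 dB SPL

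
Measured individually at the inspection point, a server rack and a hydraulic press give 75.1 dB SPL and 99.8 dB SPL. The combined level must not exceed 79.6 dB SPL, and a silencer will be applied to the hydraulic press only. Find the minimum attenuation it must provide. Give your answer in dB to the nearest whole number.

Everything except the hydraulic press sums to 10^(75.1/10) = 3.236e+07 in linear terms, 75.10 dB SPL.
The limit corresponds to 10^(79.6/10) = 9.120e+07; subtracting the fixed part leaves 5.884e+07 for the hydraulic press, i.e. 77.70 dB SPL.
Required insertion loss = 99.8 − 77.70 = 22.10 dB.

22 dB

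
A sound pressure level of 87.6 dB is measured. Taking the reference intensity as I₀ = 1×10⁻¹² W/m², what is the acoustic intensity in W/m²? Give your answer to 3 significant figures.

0.000575 W/m²

I/I₀ = 10^(87.6/10) = 5.754e+08, so I = 5.754e+08 × 10⁻¹² W/m².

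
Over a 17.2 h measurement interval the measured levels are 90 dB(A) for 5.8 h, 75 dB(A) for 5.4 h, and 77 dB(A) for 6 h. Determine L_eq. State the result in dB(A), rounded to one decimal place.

L_eq = 10·log₁₀[(1/T)·Σ tᵢ·10^(Lᵢ/10)] with T = 17.2 h.
Σ tᵢ·10^(Lᵢ/10) = 5.8·10^(90/10) + 5.4·10^(75/10) + 6·10^(77/10) = 6.271e+09.
L_eq = 10·log₁₀(6.271e+09/17.2) = 85.62 dB(A).

85.6 dB(A)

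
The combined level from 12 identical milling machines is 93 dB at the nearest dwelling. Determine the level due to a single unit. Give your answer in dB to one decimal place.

For N identical incoherent sources L_total = L₁ + 10·log₁₀ N, so L₁ = 93 − 10·log₁₀(12) = 93 − 10.792.

82.2 dB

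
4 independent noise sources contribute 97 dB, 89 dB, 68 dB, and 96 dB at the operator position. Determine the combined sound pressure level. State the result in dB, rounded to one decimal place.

Incoherent sources combine by intensity addition: L_total = 10·log₁₀(Σ 10^(L_i/10)).
Σ 10^(L/10) = 10^(97/10) + 10^(89/10) + 10^(68/10) + 10^(96/10) = 9.794e+09.
L_total = 10·log₁₀(9.794e+09) = 99.91 dB.

99.9 dB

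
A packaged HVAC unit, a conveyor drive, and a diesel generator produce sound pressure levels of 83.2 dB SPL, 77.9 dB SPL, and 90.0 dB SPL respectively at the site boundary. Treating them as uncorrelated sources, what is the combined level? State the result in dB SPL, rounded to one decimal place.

For uncorrelated sources the intensities add, so convert each level to linear form, sum, and take 10·log₁₀ of the total.
Σ 10^(L/10) = 10^(83.2/10) + 10^(77.9/10) + 10^(90.0/10) = 1.271e+09.
L_total = 10·log₁₀(1.271e+09) = 91.04 dB SPL.

91.0 dB SPL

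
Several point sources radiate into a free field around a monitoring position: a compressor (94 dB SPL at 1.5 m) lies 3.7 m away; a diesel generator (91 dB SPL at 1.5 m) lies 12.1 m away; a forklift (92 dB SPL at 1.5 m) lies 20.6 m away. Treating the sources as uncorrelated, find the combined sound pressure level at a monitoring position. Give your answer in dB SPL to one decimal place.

First find each source's level at the receiver (point-source: −20·log₁₀(r/r_ref)), then combine on an intensity basis.
compressor: 94 − 20·log₁₀(3.7/1.5) = 94 − 7.84 = 86.16 dB SPL.
diesel generator: 91 − 20·log₁₀(12.1/1.5) = 91 − 18.13 = 72.87 dB SPL.
forklift: 92 − 20·log₁₀(20.6/1.5) = 92 − 22.76 = 69.24 dB SPL.
Σ 10^(L/10) = 4.406e+08 → L_total = 10·log₁₀(4.406e+08) = 86.44 dB SPL.

86.4 dB SPL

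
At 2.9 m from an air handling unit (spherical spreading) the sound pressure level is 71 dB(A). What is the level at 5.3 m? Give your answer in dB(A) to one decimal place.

65.8 dB(A)

Point-source attenuation: ΔL = 20·log₁₀(r₂/r₁) = 20·log₁₀(5.3/2.9) = 5.238 dB.
L₂ = 71 − 20·log₁₀(5.3/2.9) = 71 − 5.238 = 65.76 dB(A).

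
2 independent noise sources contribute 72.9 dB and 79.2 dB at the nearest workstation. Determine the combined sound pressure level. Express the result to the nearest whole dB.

80 dB

Incoherent sources combine by intensity addition: L_total = 10·log₁₀(Σ 10^(L_i/10)).
Σ 10^(L/10) = 10^(72.9/10) + 10^(79.2/10) = 1.027e+08.
L_total = 10·log₁₀(1.027e+08) = 80.11 dB.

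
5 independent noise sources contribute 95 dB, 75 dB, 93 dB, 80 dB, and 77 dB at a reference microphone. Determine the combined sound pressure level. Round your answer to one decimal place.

Incoherent sources combine by intensity addition: L_total = 10·log₁₀(Σ 10^(L_i/10)).
Σ 10^(L/10) = 10^(95/10) + 10^(75/10) + 10^(93/10) + 10^(80/10) + 10^(77/10) = 5.339e+09.
L_total = 10·log₁₀(5.339e+09) = 97.27 dB.

97.3 dB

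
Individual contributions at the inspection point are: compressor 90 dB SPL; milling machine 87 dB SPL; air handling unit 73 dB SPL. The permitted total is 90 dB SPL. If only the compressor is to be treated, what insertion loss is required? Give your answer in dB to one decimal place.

Fixed contribution from the other sources: Σ 10^(L/10) = 10^(87/10) + 10^(73/10) = 5.211e+08 (87.17 dB SPL).
The limit corresponds to 10^(90/10) = 1.000e+09; subtracting the fixed part leaves 4.789e+08 for the compressor, i.e. 86.80 dB SPL.
Required insertion loss = 90 − 86.80 = 3.20 dB.

3.2 dB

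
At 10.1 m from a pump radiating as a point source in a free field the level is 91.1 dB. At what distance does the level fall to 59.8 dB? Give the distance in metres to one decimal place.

The 31.3 dB drop corresponds to a distance ratio of 10^(31.3/20) for a point source.
r₂ = 10.1·10^((91.1−59.8)/20) = 10.1·10^(31.3/20) = 370.96 m.

371.0 m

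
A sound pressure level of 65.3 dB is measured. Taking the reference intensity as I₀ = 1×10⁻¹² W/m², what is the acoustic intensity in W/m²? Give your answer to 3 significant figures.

I = I₀·10^(L/10) = 10⁻¹² × 10^(65.3/10) = 10^(-5.470).

3.39e-06 W/m²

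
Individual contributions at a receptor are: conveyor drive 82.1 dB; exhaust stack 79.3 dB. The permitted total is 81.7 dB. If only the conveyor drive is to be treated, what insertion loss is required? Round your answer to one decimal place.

The untreated sources together contribute 10^(79.3/10) = 8.511e+07, i.e. 79.30 dB.
To meet 81.7 dB overall, the treated conveyor drive may contribute at most 10^(81.7/10) − 8.511e+07 = 6.280e+07, i.e. 77.98 dB.
So the conveyor drive must be reduced from 82.1 to 77.98 dB: IL = 4.12 dB.

4.1 dB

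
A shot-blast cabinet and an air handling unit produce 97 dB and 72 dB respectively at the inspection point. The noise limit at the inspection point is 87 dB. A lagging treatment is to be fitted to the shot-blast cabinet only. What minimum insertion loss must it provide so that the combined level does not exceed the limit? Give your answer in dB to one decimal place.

10.1 dB

The untreated sources together contribute 10^(72/10) = 1.585e+07, i.e. 72.00 dB.
The limit corresponds to 10^(87/10) = 5.012e+08; subtracting the fixed part leaves 4.853e+08 for the shot-blast cabinet, i.e. 86.86 dB.
Required insertion loss = 97 − 86.86 = 10.14 dB.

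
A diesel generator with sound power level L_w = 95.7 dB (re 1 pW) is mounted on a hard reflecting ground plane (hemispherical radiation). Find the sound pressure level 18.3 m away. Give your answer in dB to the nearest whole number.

62 dB

L_p = L_w − 10·log₁₀(2π·r²) with r = 18.3 m.
2π·r² = 2104 m², 10·log₁₀ of that is 33.231 dB.
L_p = 95.7 − 33.231 = 62.47 dB.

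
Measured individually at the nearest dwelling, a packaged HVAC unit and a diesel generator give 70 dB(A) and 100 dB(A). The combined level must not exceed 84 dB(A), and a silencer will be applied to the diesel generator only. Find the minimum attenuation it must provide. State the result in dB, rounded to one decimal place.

Fixed contribution from the other source: Σ 10^(L/10) = 10^(70/10) = 1.000e+07 (70.00 dB(A)).
To meet 84 dB(A) overall, the treated diesel generator may contribute at most 10^(84/10) − 1.000e+07 = 2.412e+08, i.e. 83.82 dB(A).
Required insertion loss = 100 − 83.82 = 16.18 dB.

16.2 dB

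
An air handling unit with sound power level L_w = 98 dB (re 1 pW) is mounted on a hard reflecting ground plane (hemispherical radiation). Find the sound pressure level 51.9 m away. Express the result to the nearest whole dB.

The power spreads over a hemisphere of area 2π·r², so L_p = L_w − 10·log₁₀(2π·r²).
2π·r² = 1.692e+04 m², 10·log₁₀ of that is 42.285 dB.
L_p = 98 − 42.285 = 55.71 dB.

56 dB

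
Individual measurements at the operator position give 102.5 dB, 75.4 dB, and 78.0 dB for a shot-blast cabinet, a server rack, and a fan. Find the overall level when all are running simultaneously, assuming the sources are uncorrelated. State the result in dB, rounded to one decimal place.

102.5 dB

Incoherent sources combine by intensity addition: L_total = 10·log₁₀(Σ 10^(L_i/10)).
Σ 10^(L/10) = 10^(102.5/10) + 10^(75.4/10) + 10^(78.0/10) = 1.788e+10.
L_total = 10·log₁₀(1.788e+10) = 102.52 dB.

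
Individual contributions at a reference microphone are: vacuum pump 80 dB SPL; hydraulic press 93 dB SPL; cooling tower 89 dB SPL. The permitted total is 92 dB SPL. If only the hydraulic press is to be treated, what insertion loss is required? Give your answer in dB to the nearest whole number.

Fixed contribution from the other sources: Σ 10^(L/10) = 10^(80/10) + 10^(89/10) = 8.943e+08 (89.51 dB SPL).
To meet 92 dB SPL overall, the treated hydraulic press may contribute at most 10^(92/10) − 8.943e+08 = 6.906e+08, i.e. 88.39 dB SPL.
Required insertion loss = 93 − 88.39 = 4.61 dB.

5 dB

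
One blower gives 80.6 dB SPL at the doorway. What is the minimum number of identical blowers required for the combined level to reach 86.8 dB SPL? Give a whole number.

Need L₁ + 10·log₁₀ N ≥ 86.8, i.e. log₁₀ N ≥ 0.62.
N ≥ 10^(6.2/10) = 4.169, so N = 5.

5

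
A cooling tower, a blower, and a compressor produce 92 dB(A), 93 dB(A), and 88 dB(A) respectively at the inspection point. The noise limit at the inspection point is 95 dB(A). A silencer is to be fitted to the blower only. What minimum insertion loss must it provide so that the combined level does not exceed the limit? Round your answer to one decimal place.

The untreated sources together contribute 10^(92/10) + 10^(88/10) = 2.216e+09, i.e. 93.46 dB(A).
To meet 95 dB(A) overall, the treated blower may contribute at most 10^(95/10) − 2.216e+09 = 9.464e+08, i.e. 89.76 dB(A).
Required insertion loss = 93 − 89.76 = 3.24 dB.

3.2 dB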